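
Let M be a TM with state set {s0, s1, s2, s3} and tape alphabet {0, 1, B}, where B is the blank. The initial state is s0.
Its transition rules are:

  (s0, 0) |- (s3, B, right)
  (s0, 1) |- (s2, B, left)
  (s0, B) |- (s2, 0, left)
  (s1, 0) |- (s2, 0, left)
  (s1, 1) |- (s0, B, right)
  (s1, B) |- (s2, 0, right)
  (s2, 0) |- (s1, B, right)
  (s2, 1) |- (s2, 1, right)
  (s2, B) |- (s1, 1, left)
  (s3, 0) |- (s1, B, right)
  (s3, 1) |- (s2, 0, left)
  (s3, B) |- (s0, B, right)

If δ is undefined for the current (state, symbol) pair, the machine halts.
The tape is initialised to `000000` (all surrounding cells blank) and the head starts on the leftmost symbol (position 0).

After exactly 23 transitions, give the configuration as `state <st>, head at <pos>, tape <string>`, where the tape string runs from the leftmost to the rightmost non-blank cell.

s0 | BB[0]00000   read 0 → write B, move right, go to s3
s3 | BBB[0]0000   read 0 → write B, move right, go to s1
s1 | BBBB[0]000   read 0 → write 0, move left, go to s2
s2 | BBB[B]0000   read B → write 1, move left, go to s1
s1 | BB[B]10000   read B → write 0, move right, go to s2
s2 | BB0[1]0000   read 1 → write 1, move right, go to s2
s2 | BB01[0]000   read 0 → write B, move right, go to s1
s1 | BB01B[0]00   read 0 → write 0, move left, go to s2
s2 | BB01[B]000   read B → write 1, move left, go to s1
s1 | BB0[1]1000   read 1 → write B, move right, go to s0
s0 | BB0B[1]000   read 1 → write B, move left, go to s2
s2 | BB0[B]B000   read B → write 1, move left, go to s1
s1 | BB[0]1B000   read 0 → write 0, move left, go to s2
s2 | B[B]01B000   read B → write 1, move left, go to s1
s1 | [B]101B000   read B → write 0, move right, go to s2
s2 | 0[1]01B000   read 1 → write 1, move right, go to s2
s2 | 01[0]1B000   read 0 → write B, move right, go to s1
s1 | 01B[1]B000   read 1 → write B, move right, go to s0
s0 | 01BB[B]000   read B → write 0, move left, go to s2
s2 | 01B[B]0000   read B → write 1, move left, go to s1
s1 | 01[B]10000   read B → write 0, move right, go to s2
s2 | 010[1]0000   read 1 → write 1, move right, go to s2
s2 | 0101[0]000   read 0 → write B, move right, go to s1
s1 | 0101B[0]00
After 23 steps: state s1, head at 3, tape 0101B000.

state s1, head at 3, tape 0101B000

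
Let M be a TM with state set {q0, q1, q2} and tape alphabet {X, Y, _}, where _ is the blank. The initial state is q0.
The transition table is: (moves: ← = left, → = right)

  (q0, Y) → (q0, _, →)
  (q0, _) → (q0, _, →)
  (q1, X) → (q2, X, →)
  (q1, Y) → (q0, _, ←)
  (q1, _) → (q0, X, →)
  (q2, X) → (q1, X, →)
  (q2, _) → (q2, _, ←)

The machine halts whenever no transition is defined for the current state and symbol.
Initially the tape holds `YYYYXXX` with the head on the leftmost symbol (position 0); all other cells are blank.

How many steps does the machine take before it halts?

state=q0 head=0 tape=[Y]YYYXXX   (q0,Y)→(q0,_,→)
state=q0 head=1 tape=_[Y]YYXXX   (q0,Y)→(q0,_,→)
state=q0 head=2 tape=__[Y]YXXX   (q0,Y)→(q0,_,→)
state=q0 head=3 tape=___[Y]XXX   (q0,Y)→(q0,_,→)
state=q0 head=4 tape=____[X]XX
M halts after 4 transitions.

4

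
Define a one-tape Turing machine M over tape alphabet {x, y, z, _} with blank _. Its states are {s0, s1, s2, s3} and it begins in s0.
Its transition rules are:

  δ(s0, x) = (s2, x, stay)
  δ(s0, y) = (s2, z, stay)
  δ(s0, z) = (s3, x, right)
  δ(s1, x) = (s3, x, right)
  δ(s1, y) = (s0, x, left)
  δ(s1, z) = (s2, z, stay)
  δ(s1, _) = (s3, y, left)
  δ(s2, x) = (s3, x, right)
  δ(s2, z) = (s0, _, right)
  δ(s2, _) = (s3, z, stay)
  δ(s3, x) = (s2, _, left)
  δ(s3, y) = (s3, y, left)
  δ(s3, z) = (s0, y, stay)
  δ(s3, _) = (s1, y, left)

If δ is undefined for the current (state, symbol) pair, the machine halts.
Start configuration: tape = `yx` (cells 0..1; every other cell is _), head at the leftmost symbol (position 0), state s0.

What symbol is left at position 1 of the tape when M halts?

_

state=s0 head=0 tape=[y]x_   (s0,y)→(s2,z,stay)
state=s2 head=0 tape=[z]x_   (s2,z)→(s0,_,right)
state=s0 head=1 tape=_[x]_   (s0,x)→(s2,x,stay)
state=s2 head=1 tape=_[x]_   (s2,x)→(s3,x,right)
state=s3 head=2 tape=_x[_]   (s3,_)→(s1,y,left)
state=s1 head=1 tape=_[x]y   (s1,x)→(s3,x,right)
state=s3 head=2 tape=_x[y]   (s3,y)→(s3,y,left)
state=s3 head=1 tape=_[x]y   (s3,x)→(s2,_,left)
state=s2 head=0 tape=[_]_y   (s2,_)→(s3,z,stay)
state=s3 head=0 tape=[z]_y   (s3,z)→(s0,y,stay)
state=s0 head=0 tape=[y]_y   (s0,y)→(s2,z,stay)
state=s2 head=0 tape=[z]_y   (s2,z)→(s0,_,right)
state=s0 head=1 tape=_[_]y
Cell 1 holds _ when M halts.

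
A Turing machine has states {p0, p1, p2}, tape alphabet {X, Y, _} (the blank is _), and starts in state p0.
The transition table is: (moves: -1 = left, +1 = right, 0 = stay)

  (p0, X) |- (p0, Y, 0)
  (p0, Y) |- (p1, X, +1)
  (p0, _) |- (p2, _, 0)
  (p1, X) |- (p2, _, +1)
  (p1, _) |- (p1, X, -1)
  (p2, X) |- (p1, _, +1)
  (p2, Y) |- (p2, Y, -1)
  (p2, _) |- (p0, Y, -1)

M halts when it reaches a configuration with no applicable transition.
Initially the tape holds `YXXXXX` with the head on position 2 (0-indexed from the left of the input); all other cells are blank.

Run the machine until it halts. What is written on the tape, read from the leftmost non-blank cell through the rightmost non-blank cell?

YXXYYYY

p0 | YX[X]XXX_   read X → write Y, move 0, go to p0
p0 | YX[Y]XXX_   read Y → write X, move +1, go to p1
p1 | YXX[X]XX_   read X → write _, move +1, go to p2
p2 | YXX_[X]X_   read X → write _, move +1, go to p1
p1 | YXX__[X]_   read X → write _, move +1, go to p2
p2 | YXX___[_]   read _ → write Y, move -1, go to p0
p0 | YXX__[_]Y   read _ → write _, move 0, go to p2
p2 | YXX__[_]Y   read _ → write Y, move -1, go to p0
p0 | YXX_[_]YY   read _ → write _, move 0, go to p2
p2 | YXX_[_]YY   read _ → write Y, move -1, go to p0
p0 | YXX[_]YYY   read _ → write _, move 0, go to p2
p2 | YXX[_]YYY   read _ → write Y, move -1, go to p0
p0 | YX[X]YYYY   read X → write Y, move 0, go to p0
p0 | YX[Y]YYYY   read Y → write X, move +1, go to p1
p1 | YXX[Y]YYY
The non-blank tape span at halt is YXXYYYY.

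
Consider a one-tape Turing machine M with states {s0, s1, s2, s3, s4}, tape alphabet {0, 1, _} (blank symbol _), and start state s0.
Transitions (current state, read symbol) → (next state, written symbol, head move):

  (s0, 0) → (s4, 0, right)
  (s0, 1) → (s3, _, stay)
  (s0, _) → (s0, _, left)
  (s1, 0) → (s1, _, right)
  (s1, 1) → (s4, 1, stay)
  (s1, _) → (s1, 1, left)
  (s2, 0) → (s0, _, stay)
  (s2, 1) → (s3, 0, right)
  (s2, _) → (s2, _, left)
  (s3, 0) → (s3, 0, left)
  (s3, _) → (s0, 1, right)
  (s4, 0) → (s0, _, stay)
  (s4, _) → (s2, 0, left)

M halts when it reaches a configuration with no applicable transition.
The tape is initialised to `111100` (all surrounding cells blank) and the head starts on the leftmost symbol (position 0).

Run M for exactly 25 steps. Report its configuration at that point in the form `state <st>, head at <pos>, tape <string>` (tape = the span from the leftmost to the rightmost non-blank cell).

state s3, head at 3, tape 111__0

state=s0 head=0 tape=[1]11100   (s0,1)→(s3,_,stay)
state=s3 head=0 tape=[_]11100   (s3,_)→(s0,1,right)
state=s0 head=1 tape=1[1]1100   (s0,1)→(s3,_,stay)
state=s3 head=1 tape=1[_]1100   (s3,_)→(s0,1,right)
state=s0 head=2 tape=11[1]100   (s0,1)→(s3,_,stay)
state=s3 head=2 tape=11[_]100   (s3,_)→(s0,1,right)
state=s0 head=3 tape=111[1]00   (s0,1)→(s3,_,stay)
state=s3 head=3 tape=111[_]00   (s3,_)→(s0,1,right)
state=s0 head=4 tape=1111[0]0   (s0,0)→(s4,0,right)
state=s4 head=5 tape=11110[0]   (s4,0)→(s0,_,stay)
state=s0 head=5 tape=11110[_]   (s0,_)→(s0,_,left)
state=s0 head=4 tape=1111[0]_   (s0,0)→(s4,0,right)
state=s4 head=5 tape=11110[_]   (s4,_)→(s2,0,left)
state=s2 head=4 tape=1111[0]0   (s2,0)→(s0,_,stay)
state=s0 head=4 tape=1111[_]0   (s0,_)→(s0,_,left)
state=s0 head=3 tape=111[1]_0   (s0,1)→(s3,_,stay)
state=s3 head=3 tape=111[_]_0   (s3,_)→(s0,1,right)
state=s0 head=4 tape=1111[_]0   (s0,_)→(s0,_,left)
state=s0 head=3 tape=111[1]_0   (s0,1)→(s3,_,stay)
state=s3 head=3 tape=111[_]_0   (s3,_)→(s0,1,right)
state=s0 head=4 tape=1111[_]0   (s0,_)→(s0,_,left)
state=s0 head=3 tape=111[1]_0   (s0,1)→(s3,_,stay)
state=s3 head=3 tape=111[_]_0   (s3,_)→(s0,1,right)
state=s0 head=4 tape=1111[_]0   (s0,_)→(s0,_,left)
state=s0 head=3 tape=111[1]_0   (s0,1)→(s3,_,stay)
state=s3 head=3 tape=111[_]_0
After 25 steps: state s3, head at 3, tape 111__0.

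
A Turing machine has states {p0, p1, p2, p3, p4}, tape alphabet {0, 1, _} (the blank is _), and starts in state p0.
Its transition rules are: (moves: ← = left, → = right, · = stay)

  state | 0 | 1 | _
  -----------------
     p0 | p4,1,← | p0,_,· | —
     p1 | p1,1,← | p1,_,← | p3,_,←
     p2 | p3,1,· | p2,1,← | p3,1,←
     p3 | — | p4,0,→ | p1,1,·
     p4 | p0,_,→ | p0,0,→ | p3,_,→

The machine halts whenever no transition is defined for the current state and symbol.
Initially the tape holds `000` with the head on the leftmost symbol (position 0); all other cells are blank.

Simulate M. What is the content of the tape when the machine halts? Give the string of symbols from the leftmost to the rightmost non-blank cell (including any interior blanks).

state=p0 head=0 tape=_[0]00__   (p0,0)→(p4,1,←)
state=p4 head=-1 tape=[_]100__   (p4,_)→(p3,_,→)
state=p3 head=0 tape=_[1]00__   (p3,1)→(p4,0,→)
state=p4 head=1 tape=_0[0]0__   (p4,0)→(p0,_,→)
state=p0 head=2 tape=_0_[0]__   (p0,0)→(p4,1,←)
state=p4 head=1 tape=_0[_]1__   (p4,_)→(p3,_,→)
state=p3 head=2 tape=_0_[1]__   (p3,1)→(p4,0,→)
state=p4 head=3 tape=_0_0[_]_   (p4,_)→(p3,_,→)
state=p3 head=4 tape=_0_0_[_]   (p3,_)→(p1,1,·)
state=p1 head=4 tape=_0_0_[1]   (p1,1)→(p1,_,←)
state=p1 head=3 tape=_0_0[_]_   (p1,_)→(p3,_,←)
state=p3 head=2 tape=_0_[0]__
The non-blank tape span at halt is 0_0.

0_0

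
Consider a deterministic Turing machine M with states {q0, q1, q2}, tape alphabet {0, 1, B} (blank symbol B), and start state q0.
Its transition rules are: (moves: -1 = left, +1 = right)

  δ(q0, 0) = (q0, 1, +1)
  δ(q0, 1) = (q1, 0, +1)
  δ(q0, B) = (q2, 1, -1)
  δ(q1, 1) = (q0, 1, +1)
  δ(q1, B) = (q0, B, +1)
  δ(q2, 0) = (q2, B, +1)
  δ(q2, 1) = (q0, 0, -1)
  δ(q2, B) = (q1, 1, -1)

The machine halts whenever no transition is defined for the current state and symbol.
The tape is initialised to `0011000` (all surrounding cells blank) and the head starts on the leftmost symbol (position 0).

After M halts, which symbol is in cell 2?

state=q0 head=0 tape=[0]011000B   (q0,0)→(q0,1,+1)
state=q0 head=1 tape=1[0]11000B   (q0,0)→(q0,1,+1)
state=q0 head=2 tape=11[1]1000B   (q0,1)→(q1,0,+1)
state=q1 head=3 tape=110[1]000B   (q1,1)→(q0,1,+1)
state=q0 head=4 tape=1101[0]00B   (q0,0)→(q0,1,+1)
state=q0 head=5 tape=11011[0]0B   (q0,0)→(q0,1,+1)
state=q0 head=6 tape=110111[0]B   (q0,0)→(q0,1,+1)
state=q0 head=7 tape=1101111[B]   (q0,B)→(q2,1,-1)
state=q2 head=6 tape=110111[1]1   (q2,1)→(q0,0,-1)
state=q0 head=5 tape=11011[1]01   (q0,1)→(q1,0,+1)
state=q1 head=6 tape=110110[0]1
Cell 2 holds 0 when M halts.

0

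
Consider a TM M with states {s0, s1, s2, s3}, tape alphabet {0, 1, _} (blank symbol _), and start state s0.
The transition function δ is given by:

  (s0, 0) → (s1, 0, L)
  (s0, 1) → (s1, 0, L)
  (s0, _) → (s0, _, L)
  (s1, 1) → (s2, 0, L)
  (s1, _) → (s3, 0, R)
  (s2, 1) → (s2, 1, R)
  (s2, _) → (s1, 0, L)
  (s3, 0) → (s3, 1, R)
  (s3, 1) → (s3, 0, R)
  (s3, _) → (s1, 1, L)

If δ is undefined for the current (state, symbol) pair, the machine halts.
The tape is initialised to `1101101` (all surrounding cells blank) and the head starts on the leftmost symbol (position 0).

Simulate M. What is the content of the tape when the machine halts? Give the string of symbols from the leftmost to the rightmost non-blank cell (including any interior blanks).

state=s0 head=0 tape=_[1]101101_   (s0,1)→(s1,0,L)
state=s1 head=-1 tape=[_]0101101_   (s1,_)→(s3,0,R)
state=s3 head=0 tape=0[0]101101_   (s3,0)→(s3,1,R)
state=s3 head=1 tape=01[1]01101_   (s3,1)→(s3,0,R)
state=s3 head=2 tape=010[0]1101_   (s3,0)→(s3,1,R)
state=s3 head=3 tape=0101[1]101_   (s3,1)→(s3,0,R)
state=s3 head=4 tape=01010[1]01_   (s3,1)→(s3,0,R)
state=s3 head=5 tape=010100[0]1_   (s3,0)→(s3,1,R)
state=s3 head=6 tape=0101001[1]_   (s3,1)→(s3,0,R)
state=s3 head=7 tape=01010010[_]   (s3,_)→(s1,1,L)
state=s1 head=6 tape=0101001[0]1
The non-blank tape span at halt is 010100101.

010100101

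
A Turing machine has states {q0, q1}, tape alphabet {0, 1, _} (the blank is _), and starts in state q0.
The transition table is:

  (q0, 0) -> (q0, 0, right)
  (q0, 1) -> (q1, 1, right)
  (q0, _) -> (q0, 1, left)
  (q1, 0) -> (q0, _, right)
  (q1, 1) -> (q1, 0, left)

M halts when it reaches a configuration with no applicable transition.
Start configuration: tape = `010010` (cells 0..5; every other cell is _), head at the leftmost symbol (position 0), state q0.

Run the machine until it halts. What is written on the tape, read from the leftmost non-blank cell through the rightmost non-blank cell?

01__001

state=q0 head=0 tape=[0]10010__   (q0,0)→(q0,0,right)
state=q0 head=1 tape=0[1]0010__   (q0,1)→(q1,1,right)
state=q1 head=2 tape=01[0]010__   (q1,0)→(q0,_,right)
state=q0 head=3 tape=01_[0]10__   (q0,0)→(q0,0,right)
state=q0 head=4 tape=01_0[1]0__   (q0,1)→(q1,1,right)
state=q1 head=5 tape=01_01[0]__   (q1,0)→(q0,_,right)
state=q0 head=6 tape=01_01_[_]_   (q0,_)→(q0,1,left)
state=q0 head=5 tape=01_01[_]1_   (q0,_)→(q0,1,left)
state=q0 head=4 tape=01_0[1]11_   (q0,1)→(q1,1,right)
state=q1 head=5 tape=01_01[1]1_   (q1,1)→(q1,0,left)
state=q1 head=4 tape=01_0[1]01_   (q1,1)→(q1,0,left)
state=q1 head=3 tape=01_[0]001_   (q1,0)→(q0,_,right)
state=q0 head=4 tape=01__[0]01_   (q0,0)→(q0,0,right)
state=q0 head=5 tape=01__0[0]1_   (q0,0)→(q0,0,right)
state=q0 head=6 tape=01__00[1]_   (q0,1)→(q1,1,right)
state=q1 head=7 tape=01__001[_]
The non-blank tape span at halt is 01__001.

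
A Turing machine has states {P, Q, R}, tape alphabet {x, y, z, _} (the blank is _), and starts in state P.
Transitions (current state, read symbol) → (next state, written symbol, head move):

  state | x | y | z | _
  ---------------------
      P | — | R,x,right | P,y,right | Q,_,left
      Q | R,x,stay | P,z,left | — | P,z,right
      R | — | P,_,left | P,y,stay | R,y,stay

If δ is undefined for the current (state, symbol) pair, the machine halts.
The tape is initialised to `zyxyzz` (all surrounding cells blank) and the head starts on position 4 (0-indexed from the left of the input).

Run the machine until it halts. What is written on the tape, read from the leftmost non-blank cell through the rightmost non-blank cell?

state=P head=4 tape=zyxy[z]z_   (P,z)→(P,y,right)
state=P head=5 tape=zyxyy[z]_   (P,z)→(P,y,right)
state=P head=6 tape=zyxyyy[_]   (P,_)→(Q,_,left)
state=Q head=5 tape=zyxyy[y]_   (Q,y)→(P,z,left)
state=P head=4 tape=zyxy[y]z_   (P,y)→(R,x,right)
state=R head=5 tape=zyxyx[z]_   (R,z)→(P,y,stay)
state=P head=5 tape=zyxyx[y]_   (P,y)→(R,x,right)
state=R head=6 tape=zyxyxx[_]   (R,_)→(R,y,stay)
state=R head=6 tape=zyxyxx[y]   (R,y)→(P,_,left)
state=P head=5 tape=zyxyx[x]_
The non-blank tape span at halt is zyxyxx.

zyxyxx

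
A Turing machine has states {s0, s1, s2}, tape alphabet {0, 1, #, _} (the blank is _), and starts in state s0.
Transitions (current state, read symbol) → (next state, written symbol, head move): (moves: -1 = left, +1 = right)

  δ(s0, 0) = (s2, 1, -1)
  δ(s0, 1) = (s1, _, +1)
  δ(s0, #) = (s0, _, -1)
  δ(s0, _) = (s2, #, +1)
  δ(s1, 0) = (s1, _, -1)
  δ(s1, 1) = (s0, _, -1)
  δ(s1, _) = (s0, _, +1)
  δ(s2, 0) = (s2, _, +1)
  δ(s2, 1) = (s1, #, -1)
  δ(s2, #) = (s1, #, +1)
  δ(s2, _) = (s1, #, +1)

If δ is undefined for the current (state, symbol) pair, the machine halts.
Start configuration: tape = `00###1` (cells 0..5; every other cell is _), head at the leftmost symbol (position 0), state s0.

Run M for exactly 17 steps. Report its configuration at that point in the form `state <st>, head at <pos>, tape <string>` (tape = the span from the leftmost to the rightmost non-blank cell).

state=s0 head=0 tape=___[0]0###1   (s0,0)→(s2,1,-1)
state=s2 head=-1 tape=__[_]10###1   (s2,_)→(s1,#,+1)
state=s1 head=0 tape=__#[1]0###1   (s1,1)→(s0,_,-1)
state=s0 head=-1 tape=__[#]_0###1   (s0,#)→(s0,_,-1)
state=s0 head=-2 tape=_[_]__0###1   (s0,_)→(s2,#,+1)
state=s2 head=-1 tape=_#[_]_0###1   (s2,_)→(s1,#,+1)
state=s1 head=0 tape=_##[_]0###1   (s1,_)→(s0,_,+1)
state=s0 head=1 tape=_##_[0]###1   (s0,0)→(s2,1,-1)
state=s2 head=0 tape=_##[_]1###1   (s2,_)→(s1,#,+1)
state=s1 head=1 tape=_###[1]###1   (s1,1)→(s0,_,-1)
state=s0 head=0 tape=_##[#]_###1   (s0,#)→(s0,_,-1)
state=s0 head=-1 tape=_#[#]__###1   (s0,#)→(s0,_,-1)
state=s0 head=-2 tape=_[#]___###1   (s0,#)→(s0,_,-1)
state=s0 head=-3 tape=[_]____###1   (s0,_)→(s2,#,+1)
state=s2 head=-2 tape=#[_]___###1   (s2,_)→(s1,#,+1)
state=s1 head=-1 tape=##[_]__###1   (s1,_)→(s0,_,+1)
state=s0 head=0 tape=##_[_]_###1   (s0,_)→(s2,#,+1)
state=s2 head=1 tape=##_#[_]###1
After 17 steps: state s2, head at 1, tape ##_#_###1.

state s2, head at 1, tape ##_#_###1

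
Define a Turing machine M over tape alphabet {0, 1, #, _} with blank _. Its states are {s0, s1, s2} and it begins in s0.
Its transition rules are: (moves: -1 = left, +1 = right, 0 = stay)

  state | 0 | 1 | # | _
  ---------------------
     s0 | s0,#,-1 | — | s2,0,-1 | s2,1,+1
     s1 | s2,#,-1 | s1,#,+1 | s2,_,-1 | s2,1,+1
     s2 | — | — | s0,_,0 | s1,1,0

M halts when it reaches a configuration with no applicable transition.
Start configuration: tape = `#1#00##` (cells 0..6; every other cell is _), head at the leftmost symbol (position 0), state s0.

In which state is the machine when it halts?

s2

s0 | _[#]1#00##   read # → write 0, move -1, go to s2
s2 | [_]01#00##   read _ → write 1, move 0, go to s1
s1 | [1]01#00##   read 1 → write #, move +1, go to s1
s1 | #[0]1#00##   read 0 → write #, move -1, go to s2
s2 | [#]#1#00##   read # → write _, move 0, go to s0
s0 | [_]#1#00##   read _ → write 1, move +1, go to s2
s2 | 1[#]1#00##   read # → write _, move 0, go to s0
s0 | 1[_]1#00##   read _ → write 1, move +1, go to s2
s2 | 11[1]#00##
No transition is defined for (s2, 1); M halts in state s2.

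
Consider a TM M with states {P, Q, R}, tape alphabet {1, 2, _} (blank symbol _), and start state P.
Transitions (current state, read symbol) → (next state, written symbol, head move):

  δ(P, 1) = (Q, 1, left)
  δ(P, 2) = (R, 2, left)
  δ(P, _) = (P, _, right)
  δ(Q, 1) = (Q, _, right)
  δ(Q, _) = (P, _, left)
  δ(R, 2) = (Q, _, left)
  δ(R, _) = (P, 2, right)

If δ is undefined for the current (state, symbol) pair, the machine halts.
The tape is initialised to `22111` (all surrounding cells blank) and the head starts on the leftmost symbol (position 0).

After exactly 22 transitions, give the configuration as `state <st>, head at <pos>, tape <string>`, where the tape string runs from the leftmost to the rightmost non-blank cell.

state P, head at -2, tape 22111

state=P head=0 tape=___[2]2111   (P,2)→(R,2,left)
state=R head=-1 tape=__[_]22111   (R,_)→(P,2,right)
state=P head=0 tape=__2[2]2111   (P,2)→(R,2,left)
state=R head=-1 tape=__[2]22111   (R,2)→(Q,_,left)
state=Q head=-2 tape=_[_]_22111   (Q,_)→(P,_,left)
state=P head=-3 tape=[_]__22111   (P,_)→(P,_,right)
state=P head=-2 tape=_[_]_22111   (P,_)→(P,_,right)
state=P head=-1 tape=__[_]22111   (P,_)→(P,_,right)
state=P head=0 tape=___[2]2111   (P,2)→(R,2,left)
state=R head=-1 tape=__[_]22111   (R,_)→(P,2,right)
state=P head=0 tape=__2[2]2111   (P,2)→(R,2,left)
state=R head=-1 tape=__[2]22111   (R,2)→(Q,_,left)
state=Q head=-2 tape=_[_]_22111   (Q,_)→(P,_,left)
state=P head=-3 tape=[_]__22111   (P,_)→(P,_,right)
state=P head=-2 tape=_[_]_22111   (P,_)→(P,_,right)
state=P head=-1 tape=__[_]22111   (P,_)→(P,_,right)
state=P head=0 tape=___[2]2111   (P,2)→(R,2,left)
state=R head=-1 tape=__[_]22111   (R,_)→(P,2,right)
state=P head=0 tape=__2[2]2111   (P,2)→(R,2,left)
state=R head=-1 tape=__[2]22111   (R,2)→(Q,_,left)
state=Q head=-2 tape=_[_]_22111   (Q,_)→(P,_,left)
state=P head=-3 tape=[_]__22111   (P,_)→(P,_,right)
state=P head=-2 tape=_[_]_22111
After 22 steps: state P, head at -2, tape 22111.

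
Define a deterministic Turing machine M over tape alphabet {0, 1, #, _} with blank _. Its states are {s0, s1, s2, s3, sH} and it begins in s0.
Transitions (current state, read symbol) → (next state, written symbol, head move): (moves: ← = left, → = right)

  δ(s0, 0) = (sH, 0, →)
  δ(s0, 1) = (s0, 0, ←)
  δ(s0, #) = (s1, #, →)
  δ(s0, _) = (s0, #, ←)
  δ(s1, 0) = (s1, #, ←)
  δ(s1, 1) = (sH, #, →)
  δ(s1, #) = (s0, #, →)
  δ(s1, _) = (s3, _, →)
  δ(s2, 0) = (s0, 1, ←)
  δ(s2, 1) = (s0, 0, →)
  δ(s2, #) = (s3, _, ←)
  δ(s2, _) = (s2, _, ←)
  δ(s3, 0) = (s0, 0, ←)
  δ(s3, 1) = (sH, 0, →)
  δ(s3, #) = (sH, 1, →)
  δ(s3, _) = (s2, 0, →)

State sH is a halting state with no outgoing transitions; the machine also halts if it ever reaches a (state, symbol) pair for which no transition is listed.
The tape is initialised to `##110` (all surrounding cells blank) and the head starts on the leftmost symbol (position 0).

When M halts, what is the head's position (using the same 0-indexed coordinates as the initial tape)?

4

state=s0 head=0 tape=[#]#110   (s0,#)→(s1,#,→)
state=s1 head=1 tape=#[#]110   (s1,#)→(s0,#,→)
state=s0 head=2 tape=##[1]10   (s0,1)→(s0,0,←)
state=s0 head=1 tape=#[#]010   (s0,#)→(s1,#,→)
state=s1 head=2 tape=##[0]10   (s1,0)→(s1,#,←)
state=s1 head=1 tape=#[#]#10   (s1,#)→(s0,#,→)
state=s0 head=2 tape=##[#]10   (s0,#)→(s1,#,→)
state=s1 head=3 tape=###[1]0   (s1,1)→(sH,#,→)
state=sH head=4 tape=####[0]
At halt the head is at cell 4.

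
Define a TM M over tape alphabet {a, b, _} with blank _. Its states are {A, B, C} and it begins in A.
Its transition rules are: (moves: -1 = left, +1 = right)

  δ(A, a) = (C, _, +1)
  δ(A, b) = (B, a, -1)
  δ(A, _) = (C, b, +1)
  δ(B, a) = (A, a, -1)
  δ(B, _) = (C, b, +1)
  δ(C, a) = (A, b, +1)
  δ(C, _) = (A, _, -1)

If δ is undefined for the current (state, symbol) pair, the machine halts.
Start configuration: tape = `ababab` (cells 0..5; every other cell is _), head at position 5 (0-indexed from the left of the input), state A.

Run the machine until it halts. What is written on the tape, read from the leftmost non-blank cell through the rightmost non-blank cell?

bb_b_ba

A | _ababa[b]_   read b → write a, move -1, go to B
B | _abab[a]a_   read a → write a, move -1, go to A
A | _aba[b]aa_   read b → write a, move -1, go to B
B | _ab[a]aaa_   read a → write a, move -1, go to A
A | _a[b]aaaa_   read b → write a, move -1, go to B
B | _[a]aaaaa_   read a → write a, move -1, go to A
A | [_]aaaaaa_   read _ → write b, move +1, go to C
C | b[a]aaaaa_   read a → write b, move +1, go to A
A | bb[a]aaaa_   read a → write _, move +1, go to C
C | bb_[a]aaa_   read a → write b, move +1, go to A
A | bb_b[a]aa_   read a → write _, move +1, go to C
C | bb_b_[a]a_   read a → write b, move +1, go to A
A | bb_b_b[a]_   read a → write _, move +1, go to C
C | bb_b_b_[_]   read _ → write _, move -1, go to A
A | bb_b_b[_]_   read _ → write b, move +1, go to C
C | bb_b_bb[_]   read _ → write _, move -1, go to A
A | bb_b_b[b]_   read b → write a, move -1, go to B
B | bb_b_[b]a_
The non-blank tape span at halt is bb_b_ba.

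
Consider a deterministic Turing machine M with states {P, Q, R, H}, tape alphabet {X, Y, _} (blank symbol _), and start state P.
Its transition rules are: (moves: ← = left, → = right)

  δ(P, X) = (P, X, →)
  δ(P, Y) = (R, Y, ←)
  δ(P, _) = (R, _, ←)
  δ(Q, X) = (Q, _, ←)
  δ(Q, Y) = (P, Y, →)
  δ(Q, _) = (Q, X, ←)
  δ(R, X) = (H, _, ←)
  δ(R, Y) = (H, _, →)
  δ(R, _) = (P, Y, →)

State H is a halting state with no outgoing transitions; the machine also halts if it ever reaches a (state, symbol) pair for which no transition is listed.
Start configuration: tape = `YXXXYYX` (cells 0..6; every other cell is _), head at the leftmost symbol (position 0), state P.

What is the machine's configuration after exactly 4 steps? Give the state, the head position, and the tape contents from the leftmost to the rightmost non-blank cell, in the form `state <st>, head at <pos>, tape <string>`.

state H, head at 0, tape YXXXYYX

P | _[Y]XXXYYX   read Y → write Y, move ←, go to R
R | [_]YXXXYYX   read _ → write Y, move →, go to P
P | Y[Y]XXXYYX   read Y → write Y, move ←, go to R
R | [Y]YXXXYYX   read Y → write _, move →, go to H
H | _[Y]XXXYYX
After 4 steps: state H, head at 0, tape YXXXYYX.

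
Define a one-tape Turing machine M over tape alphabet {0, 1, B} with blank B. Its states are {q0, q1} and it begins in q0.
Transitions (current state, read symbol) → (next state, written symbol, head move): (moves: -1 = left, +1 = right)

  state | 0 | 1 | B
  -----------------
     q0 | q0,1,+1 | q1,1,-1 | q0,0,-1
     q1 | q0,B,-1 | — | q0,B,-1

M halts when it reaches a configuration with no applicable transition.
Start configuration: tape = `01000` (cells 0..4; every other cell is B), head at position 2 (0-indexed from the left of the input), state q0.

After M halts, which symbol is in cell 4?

q0 | 01[0]00B   read 0 → write 1, move +1, go to q0
q0 | 011[0]0B   read 0 → write 1, move +1, go to q0
q0 | 0111[0]B   read 0 → write 1, move +1, go to q0
q0 | 01111[B]   read B → write 0, move -1, go to q0
q0 | 0111[1]0   read 1 → write 1, move -1, go to q1
q1 | 011[1]10
Cell 4 holds 1 when M halts.

1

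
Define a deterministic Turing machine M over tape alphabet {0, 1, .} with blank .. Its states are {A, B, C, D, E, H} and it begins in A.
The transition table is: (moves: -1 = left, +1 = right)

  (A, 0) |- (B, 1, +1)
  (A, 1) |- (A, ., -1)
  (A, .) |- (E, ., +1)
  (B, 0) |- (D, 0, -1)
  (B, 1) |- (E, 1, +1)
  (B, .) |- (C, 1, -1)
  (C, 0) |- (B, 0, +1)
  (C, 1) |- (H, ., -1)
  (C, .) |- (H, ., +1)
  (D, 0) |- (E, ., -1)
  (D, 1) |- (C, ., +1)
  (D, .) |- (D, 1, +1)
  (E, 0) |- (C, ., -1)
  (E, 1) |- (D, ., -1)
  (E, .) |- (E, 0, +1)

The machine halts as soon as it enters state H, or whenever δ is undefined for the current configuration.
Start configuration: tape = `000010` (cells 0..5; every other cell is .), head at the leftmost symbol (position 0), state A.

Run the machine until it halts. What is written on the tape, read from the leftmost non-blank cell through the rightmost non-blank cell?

A | [0]00010   read 0 → write 1, move +1, go to B
B | 1[0]0010   read 0 → write 0, move -1, go to D
D | [1]00010   read 1 → write ., move +1, go to C
C | .[0]0010   read 0 → write 0, move +1, go to B
B | .0[0]010   read 0 → write 0, move -1, go to D
D | .[0]0010   read 0 → write ., move -1, go to E
E | [.].0010   read . → write 0, move +1, go to E
E | 0[.]0010   read . → write 0, move +1, go to E
E | 00[0]010   read 0 → write ., move -1, go to C
C | 0[0].010   read 0 → write 0, move +1, go to B
B | 00[.]010   read . → write 1, move -1, go to C
C | 0[0]1010   read 0 → write 0, move +1, go to B
B | 00[1]010   read 1 → write 1, move +1, go to E
E | 001[0]10   read 0 → write ., move -1, go to C
C | 00[1].10   read 1 → write ., move -1, go to H
H | 0[0]..10
The non-blank tape span at halt is 00..10.

00..10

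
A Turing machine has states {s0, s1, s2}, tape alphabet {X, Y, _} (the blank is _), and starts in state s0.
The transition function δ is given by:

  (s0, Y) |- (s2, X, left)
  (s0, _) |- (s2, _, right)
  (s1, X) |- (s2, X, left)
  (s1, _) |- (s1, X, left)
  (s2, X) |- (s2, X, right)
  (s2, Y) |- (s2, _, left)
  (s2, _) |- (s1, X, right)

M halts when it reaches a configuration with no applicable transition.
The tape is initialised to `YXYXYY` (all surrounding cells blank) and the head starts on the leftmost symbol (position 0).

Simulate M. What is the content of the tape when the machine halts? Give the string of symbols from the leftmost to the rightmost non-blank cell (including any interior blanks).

XXXXXXY

state=s0 head=0 tape=_[Y]XYXYY   (s0,Y)→(s2,X,left)
state=s2 head=-1 tape=[_]XXYXYY   (s2,_)→(s1,X,right)
state=s1 head=0 tape=X[X]XYXYY   (s1,X)→(s2,X,left)
state=s2 head=-1 tape=[X]XXYXYY   (s2,X)→(s2,X,right)
state=s2 head=0 tape=X[X]XYXYY   (s2,X)→(s2,X,right)
state=s2 head=1 tape=XX[X]YXYY   (s2,X)→(s2,X,right)
state=s2 head=2 tape=XXX[Y]XYY   (s2,Y)→(s2,_,left)
state=s2 head=1 tape=XX[X]_XYY   (s2,X)→(s2,X,right)
state=s2 head=2 tape=XXX[_]XYY   (s2,_)→(s1,X,right)
state=s1 head=3 tape=XXXX[X]YY   (s1,X)→(s2,X,left)
state=s2 head=2 tape=XXX[X]XYY   (s2,X)→(s2,X,right)
state=s2 head=3 tape=XXXX[X]YY   (s2,X)→(s2,X,right)
state=s2 head=4 tape=XXXXX[Y]Y   (s2,Y)→(s2,_,left)
state=s2 head=3 tape=XXXX[X]_Y   (s2,X)→(s2,X,right)
state=s2 head=4 tape=XXXXX[_]Y   (s2,_)→(s1,X,right)
state=s1 head=5 tape=XXXXXX[Y]
The non-blank tape span at halt is XXXXXXY.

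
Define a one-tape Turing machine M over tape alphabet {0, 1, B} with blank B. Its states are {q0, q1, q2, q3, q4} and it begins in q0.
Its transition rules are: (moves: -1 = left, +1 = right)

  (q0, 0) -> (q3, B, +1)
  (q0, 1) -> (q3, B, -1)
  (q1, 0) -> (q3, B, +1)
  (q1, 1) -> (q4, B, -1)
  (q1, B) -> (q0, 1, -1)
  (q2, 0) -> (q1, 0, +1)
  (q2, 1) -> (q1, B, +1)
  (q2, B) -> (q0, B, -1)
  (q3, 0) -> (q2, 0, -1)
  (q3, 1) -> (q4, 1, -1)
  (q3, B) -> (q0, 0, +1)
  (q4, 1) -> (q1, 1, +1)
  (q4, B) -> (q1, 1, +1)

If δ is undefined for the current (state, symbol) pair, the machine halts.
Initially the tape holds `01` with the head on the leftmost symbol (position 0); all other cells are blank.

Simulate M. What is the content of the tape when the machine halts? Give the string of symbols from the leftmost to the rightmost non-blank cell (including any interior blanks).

0B1

state=q0 head=0 tape=B[0]1   (q0,0)→(q3,B,+1)
state=q3 head=1 tape=BB[1]   (q3,1)→(q4,1,-1)
state=q4 head=0 tape=B[B]1   (q4,B)→(q1,1,+1)
state=q1 head=1 tape=B1[1]   (q1,1)→(q4,B,-1)
state=q4 head=0 tape=B[1]B   (q4,1)→(q1,1,+1)
state=q1 head=1 tape=B1[B]   (q1,B)→(q0,1,-1)
state=q0 head=0 tape=B[1]1   (q0,1)→(q3,B,-1)
state=q3 head=-1 tape=[B]B1   (q3,B)→(q0,0,+1)
state=q0 head=0 tape=0[B]1
The non-blank tape span at halt is 0B1.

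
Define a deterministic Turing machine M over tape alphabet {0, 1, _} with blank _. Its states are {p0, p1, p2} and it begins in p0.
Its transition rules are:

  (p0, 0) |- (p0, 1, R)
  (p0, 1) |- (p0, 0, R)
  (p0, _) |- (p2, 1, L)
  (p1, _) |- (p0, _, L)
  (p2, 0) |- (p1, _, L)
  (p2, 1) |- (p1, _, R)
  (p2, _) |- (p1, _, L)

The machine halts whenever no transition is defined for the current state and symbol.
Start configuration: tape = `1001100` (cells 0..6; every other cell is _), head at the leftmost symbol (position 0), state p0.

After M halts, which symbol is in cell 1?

state=p0 head=0 tape=[1]001100_   (p0,1)→(p0,0,R)
state=p0 head=1 tape=0[0]01100_   (p0,0)→(p0,1,R)
state=p0 head=2 tape=01[0]1100_   (p0,0)→(p0,1,R)
state=p0 head=3 tape=011[1]100_   (p0,1)→(p0,0,R)
state=p0 head=4 tape=0110[1]00_   (p0,1)→(p0,0,R)
state=p0 head=5 tape=01100[0]0_   (p0,0)→(p0,1,R)
state=p0 head=6 tape=011001[0]_   (p0,0)→(p0,1,R)
state=p0 head=7 tape=0110011[_]   (p0,_)→(p2,1,L)
state=p2 head=6 tape=011001[1]1   (p2,1)→(p1,_,R)
state=p1 head=7 tape=011001_[1]
Cell 1 holds 1 when M halts.

1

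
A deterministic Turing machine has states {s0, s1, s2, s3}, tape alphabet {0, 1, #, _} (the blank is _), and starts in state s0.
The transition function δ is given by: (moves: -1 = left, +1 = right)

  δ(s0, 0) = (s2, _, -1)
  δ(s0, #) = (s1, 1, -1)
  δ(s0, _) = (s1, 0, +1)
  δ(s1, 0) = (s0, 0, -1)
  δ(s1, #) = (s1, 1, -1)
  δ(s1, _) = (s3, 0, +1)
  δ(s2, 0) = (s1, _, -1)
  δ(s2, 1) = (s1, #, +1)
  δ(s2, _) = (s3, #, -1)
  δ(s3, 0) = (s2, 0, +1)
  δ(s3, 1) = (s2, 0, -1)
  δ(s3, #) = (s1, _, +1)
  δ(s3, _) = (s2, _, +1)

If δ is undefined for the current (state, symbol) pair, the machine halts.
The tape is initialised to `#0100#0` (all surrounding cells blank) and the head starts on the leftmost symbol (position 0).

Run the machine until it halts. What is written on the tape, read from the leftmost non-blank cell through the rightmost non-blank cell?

state=s0 head=0 tape=___[#]0100#0   (s0,#)→(s1,1,-1)
state=s1 head=-1 tape=__[_]10100#0   (s1,_)→(s3,0,+1)
state=s3 head=0 tape=__0[1]0100#0   (s3,1)→(s2,0,-1)
state=s2 head=-1 tape=__[0]00100#0   (s2,0)→(s1,_,-1)
state=s1 head=-2 tape=_[_]_00100#0   (s1,_)→(s3,0,+1)
state=s3 head=-1 tape=_0[_]00100#0   (s3,_)→(s2,_,+1)
state=s2 head=0 tape=_0_[0]0100#0   (s2,0)→(s1,_,-1)
state=s1 head=-1 tape=_0[_]_0100#0   (s1,_)→(s3,0,+1)
state=s3 head=0 tape=_00[_]0100#0   (s3,_)→(s2,_,+1)
state=s2 head=1 tape=_00_[0]100#0   (s2,0)→(s1,_,-1)
state=s1 head=0 tape=_00[_]_100#0   (s1,_)→(s3,0,+1)
state=s3 head=1 tape=_000[_]100#0   (s3,_)→(s2,_,+1)
state=s2 head=2 tape=_000_[1]00#0   (s2,1)→(s1,#,+1)
state=s1 head=3 tape=_000_#[0]0#0   (s1,0)→(s0,0,-1)
state=s0 head=2 tape=_000_[#]00#0   (s0,#)→(s1,1,-1)
state=s1 head=1 tape=_000[_]100#0   (s1,_)→(s3,0,+1)
state=s3 head=2 tape=_0000[1]00#0   (s3,1)→(s2,0,-1)
state=s2 head=1 tape=_000[0]000#0   (s2,0)→(s1,_,-1)
state=s1 head=0 tape=_00[0]_000#0   (s1,0)→(s0,0,-1)
state=s0 head=-1 tape=_0[0]0_000#0   (s0,0)→(s2,_,-1)
state=s2 head=-2 tape=_[0]_0_000#0   (s2,0)→(s1,_,-1)
state=s1 head=-3 tape=[_]__0_000#0   (s1,_)→(s3,0,+1)
state=s3 head=-2 tape=0[_]_0_000#0   (s3,_)→(s2,_,+1)
state=s2 head=-1 tape=0_[_]0_000#0   (s2,_)→(s3,#,-1)
state=s3 head=-2 tape=0[_]#0_000#0   (s3,_)→(s2,_,+1)
state=s2 head=-1 tape=0_[#]0_000#0
The non-blank tape span at halt is 0_#0_000#0.

0_#0_000#0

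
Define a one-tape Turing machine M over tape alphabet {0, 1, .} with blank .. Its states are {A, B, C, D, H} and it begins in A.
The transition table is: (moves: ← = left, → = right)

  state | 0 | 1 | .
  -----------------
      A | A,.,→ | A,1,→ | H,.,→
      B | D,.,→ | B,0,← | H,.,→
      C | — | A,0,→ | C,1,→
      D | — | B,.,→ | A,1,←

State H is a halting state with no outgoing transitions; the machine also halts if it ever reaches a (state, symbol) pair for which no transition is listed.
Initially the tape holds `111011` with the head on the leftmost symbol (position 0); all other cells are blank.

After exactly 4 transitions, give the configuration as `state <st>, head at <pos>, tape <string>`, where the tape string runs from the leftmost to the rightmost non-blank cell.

state A, head at 4, tape 111.11

A | [1]11011   read 1 → write 1, move →, go to A
A | 1[1]1011   read 1 → write 1, move →, go to A
A | 11[1]011   read 1 → write 1, move →, go to A
A | 111[0]11   read 0 → write ., move →, go to A
A | 111.[1]1
After 4 steps: state A, head at 4, tape 111.11.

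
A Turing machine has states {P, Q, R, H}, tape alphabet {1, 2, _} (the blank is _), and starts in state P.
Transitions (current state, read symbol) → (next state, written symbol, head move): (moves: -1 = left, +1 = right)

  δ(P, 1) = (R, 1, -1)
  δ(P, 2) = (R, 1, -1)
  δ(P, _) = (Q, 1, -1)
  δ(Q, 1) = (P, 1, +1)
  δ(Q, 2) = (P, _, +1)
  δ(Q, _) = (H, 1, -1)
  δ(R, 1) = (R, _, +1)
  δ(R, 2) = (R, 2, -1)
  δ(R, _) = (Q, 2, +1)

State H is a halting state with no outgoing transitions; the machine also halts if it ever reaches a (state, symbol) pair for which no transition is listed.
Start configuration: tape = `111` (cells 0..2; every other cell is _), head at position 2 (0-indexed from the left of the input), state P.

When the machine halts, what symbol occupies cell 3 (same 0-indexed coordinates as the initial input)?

state=P head=2 tape=11[1]__   (P,1)→(R,1,-1)
state=R head=1 tape=1[1]1__   (R,1)→(R,_,+1)
state=R head=2 tape=1_[1]__   (R,1)→(R,_,+1)
state=R head=3 tape=1__[_]_   (R,_)→(Q,2,+1)
state=Q head=4 tape=1__2[_]   (Q,_)→(H,1,-1)
state=H head=3 tape=1__[2]1
Cell 3 holds 2 when M halts.

2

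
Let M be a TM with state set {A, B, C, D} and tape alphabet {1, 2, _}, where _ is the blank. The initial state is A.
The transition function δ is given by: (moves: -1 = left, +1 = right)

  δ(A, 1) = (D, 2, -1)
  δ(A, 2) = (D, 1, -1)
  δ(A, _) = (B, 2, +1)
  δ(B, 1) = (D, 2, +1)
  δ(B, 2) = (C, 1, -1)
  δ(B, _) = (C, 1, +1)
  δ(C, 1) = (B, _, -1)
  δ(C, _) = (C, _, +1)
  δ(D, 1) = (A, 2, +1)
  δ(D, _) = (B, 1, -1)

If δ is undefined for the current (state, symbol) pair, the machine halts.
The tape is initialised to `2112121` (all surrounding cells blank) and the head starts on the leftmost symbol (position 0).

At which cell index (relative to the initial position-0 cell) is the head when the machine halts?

3

A | ___[2]112121   read 2 → write 1, move -1, go to D
D | __[_]1112121   read _ → write 1, move -1, go to B
B | _[_]11112121   read _ → write 1, move +1, go to C
C | _1[1]1112121   read 1 → write _, move -1, go to B
B | _[1]_1112121   read 1 → write 2, move +1, go to D
D | _2[_]1112121   read _ → write 1, move -1, go to B
B | _[2]11112121   read 2 → write 1, move -1, go to C
C | [_]111112121   read _ → write _, move +1, go to C
C | _[1]11112121   read 1 → write _, move -1, go to B
B | [_]_11112121   read _ → write 1, move +1, go to C
C | 1[_]11112121   read _ → write _, move +1, go to C
C | 1_[1]1112121   read 1 → write _, move -1, go to B
B | 1[_]_1112121   read _ → write 1, move +1, go to C
C | 11[_]1112121   read _ → write _, move +1, go to C
C | 11_[1]112121   read 1 → write _, move -1, go to B
B | 11[_]_112121   read _ → write 1, move +1, go to C
C | 111[_]112121   read _ → write _, move +1, go to C
C | 111_[1]12121   read 1 → write _, move -1, go to B
B | 111[_]_12121   read _ → write 1, move +1, go to C
C | 1111[_]12121   read _ → write _, move +1, go to C
C | 1111_[1]2121   read 1 → write _, move -1, go to B
B | 1111[_]_2121   read _ → write 1, move +1, go to C
C | 11111[_]2121   read _ → write _, move +1, go to C
C | 11111_[2]121
At halt the head is at cell 3.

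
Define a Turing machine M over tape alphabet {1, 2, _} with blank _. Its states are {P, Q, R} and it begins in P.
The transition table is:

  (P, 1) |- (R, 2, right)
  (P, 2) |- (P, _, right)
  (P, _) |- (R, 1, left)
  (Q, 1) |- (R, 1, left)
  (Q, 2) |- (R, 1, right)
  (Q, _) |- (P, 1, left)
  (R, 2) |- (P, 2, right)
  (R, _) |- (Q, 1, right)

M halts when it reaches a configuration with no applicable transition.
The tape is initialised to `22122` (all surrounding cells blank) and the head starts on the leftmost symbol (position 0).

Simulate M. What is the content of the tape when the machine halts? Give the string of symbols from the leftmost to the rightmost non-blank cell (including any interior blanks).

state=P head=0 tape=[2]2122_   (P,2)→(P,_,right)
state=P head=1 tape=_[2]122_   (P,2)→(P,_,right)
state=P head=2 tape=__[1]22_   (P,1)→(R,2,right)
state=R head=3 tape=__2[2]2_   (R,2)→(P,2,right)
state=P head=4 tape=__22[2]_   (P,2)→(P,_,right)
state=P head=5 tape=__22_[_]   (P,_)→(R,1,left)
state=R head=4 tape=__22[_]1   (R,_)→(Q,1,right)
state=Q head=5 tape=__221[1]   (Q,1)→(R,1,left)
state=R head=4 tape=__22[1]1
The non-blank tape span at halt is 2211.

2211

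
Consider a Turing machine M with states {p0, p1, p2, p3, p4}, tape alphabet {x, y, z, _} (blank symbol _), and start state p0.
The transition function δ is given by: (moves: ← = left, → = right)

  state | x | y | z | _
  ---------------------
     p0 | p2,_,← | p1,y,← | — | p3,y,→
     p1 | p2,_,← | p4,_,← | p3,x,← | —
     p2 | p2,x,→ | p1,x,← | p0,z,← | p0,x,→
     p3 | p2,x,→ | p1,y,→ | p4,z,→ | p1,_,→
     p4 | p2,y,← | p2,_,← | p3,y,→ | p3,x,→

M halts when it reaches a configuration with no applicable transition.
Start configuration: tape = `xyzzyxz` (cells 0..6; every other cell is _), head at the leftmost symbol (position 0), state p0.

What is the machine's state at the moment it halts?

state=p0 head=0 tape=___[x]yzzyxz   (p0,x)→(p2,_,←)
state=p2 head=-1 tape=__[_]_yzzyxz   (p2,_)→(p0,x,→)
state=p0 head=0 tape=__x[_]yzzyxz   (p0,_)→(p3,y,→)
state=p3 head=1 tape=__xy[y]zzyxz   (p3,y)→(p1,y,→)
state=p1 head=2 tape=__xyy[z]zyxz   (p1,z)→(p3,x,←)
state=p3 head=1 tape=__xy[y]xzyxz   (p3,y)→(p1,y,→)
state=p1 head=2 tape=__xyy[x]zyxz   (p1,x)→(p2,_,←)
state=p2 head=1 tape=__xy[y]_zyxz   (p2,y)→(p1,x,←)
state=p1 head=0 tape=__x[y]x_zyxz   (p1,y)→(p4,_,←)
state=p4 head=-1 tape=__[x]_x_zyxz   (p4,x)→(p2,y,←)
state=p2 head=-2 tape=_[_]y_x_zyxz   (p2,_)→(p0,x,→)
state=p0 head=-1 tape=_x[y]_x_zyxz   (p0,y)→(p1,y,←)
state=p1 head=-2 tape=_[x]y_x_zyxz   (p1,x)→(p2,_,←)
state=p2 head=-3 tape=[_]_y_x_zyxz   (p2,_)→(p0,x,→)
state=p0 head=-2 tape=x[_]y_x_zyxz   (p0,_)→(p3,y,→)
state=p3 head=-1 tape=xy[y]_x_zyxz   (p3,y)→(p1,y,→)
state=p1 head=0 tape=xyy[_]x_zyxz
No transition is defined for (p1, _); M halts in state p1.

p1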